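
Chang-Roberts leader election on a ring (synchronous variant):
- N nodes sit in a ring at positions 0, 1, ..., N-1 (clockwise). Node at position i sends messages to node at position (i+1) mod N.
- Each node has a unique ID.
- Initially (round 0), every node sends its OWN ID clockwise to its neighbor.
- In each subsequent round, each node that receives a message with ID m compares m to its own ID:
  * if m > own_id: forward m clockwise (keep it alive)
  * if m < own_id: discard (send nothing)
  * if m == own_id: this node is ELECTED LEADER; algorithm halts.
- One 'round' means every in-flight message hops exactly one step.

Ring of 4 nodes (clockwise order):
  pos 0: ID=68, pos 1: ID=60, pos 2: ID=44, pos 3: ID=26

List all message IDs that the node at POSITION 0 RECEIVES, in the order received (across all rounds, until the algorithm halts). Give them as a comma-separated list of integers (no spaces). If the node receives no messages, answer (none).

Answer: 26,44,60,68

Derivation:
Round 1: pos1(id60) recv 68: fwd; pos2(id44) recv 60: fwd; pos3(id26) recv 44: fwd; pos0(id68) recv 26: drop
Round 2: pos2(id44) recv 68: fwd; pos3(id26) recv 60: fwd; pos0(id68) recv 44: drop
Round 3: pos3(id26) recv 68: fwd; pos0(id68) recv 60: drop
Round 4: pos0(id68) recv 68: ELECTED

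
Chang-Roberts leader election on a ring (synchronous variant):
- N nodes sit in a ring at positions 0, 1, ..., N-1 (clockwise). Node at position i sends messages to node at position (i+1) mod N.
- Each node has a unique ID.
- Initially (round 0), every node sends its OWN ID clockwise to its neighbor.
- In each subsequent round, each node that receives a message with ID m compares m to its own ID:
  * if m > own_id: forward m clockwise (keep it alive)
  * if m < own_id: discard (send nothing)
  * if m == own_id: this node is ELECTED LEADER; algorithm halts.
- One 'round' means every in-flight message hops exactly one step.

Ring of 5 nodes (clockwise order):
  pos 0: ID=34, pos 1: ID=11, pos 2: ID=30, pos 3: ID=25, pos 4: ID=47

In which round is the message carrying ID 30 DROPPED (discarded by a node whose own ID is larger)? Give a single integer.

Answer: 2

Derivation:
Round 1: pos1(id11) recv 34: fwd; pos2(id30) recv 11: drop; pos3(id25) recv 30: fwd; pos4(id47) recv 25: drop; pos0(id34) recv 47: fwd
Round 2: pos2(id30) recv 34: fwd; pos4(id47) recv 30: drop; pos1(id11) recv 47: fwd
Round 3: pos3(id25) recv 34: fwd; pos2(id30) recv 47: fwd
Round 4: pos4(id47) recv 34: drop; pos3(id25) recv 47: fwd
Round 5: pos4(id47) recv 47: ELECTED
Message ID 30 originates at pos 2; dropped at pos 4 in round 2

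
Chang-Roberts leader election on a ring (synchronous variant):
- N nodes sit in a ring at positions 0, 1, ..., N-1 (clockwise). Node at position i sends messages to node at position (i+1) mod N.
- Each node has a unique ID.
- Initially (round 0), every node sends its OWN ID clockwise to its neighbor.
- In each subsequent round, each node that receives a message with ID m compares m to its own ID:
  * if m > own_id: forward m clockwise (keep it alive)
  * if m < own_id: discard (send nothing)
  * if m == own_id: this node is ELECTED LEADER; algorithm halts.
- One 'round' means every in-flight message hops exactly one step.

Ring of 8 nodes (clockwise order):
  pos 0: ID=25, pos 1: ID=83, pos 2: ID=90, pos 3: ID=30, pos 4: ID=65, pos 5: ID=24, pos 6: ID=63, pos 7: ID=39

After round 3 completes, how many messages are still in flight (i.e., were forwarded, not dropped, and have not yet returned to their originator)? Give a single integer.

Answer: 2

Derivation:
Round 1: pos1(id83) recv 25: drop; pos2(id90) recv 83: drop; pos3(id30) recv 90: fwd; pos4(id65) recv 30: drop; pos5(id24) recv 65: fwd; pos6(id63) recv 24: drop; pos7(id39) recv 63: fwd; pos0(id25) recv 39: fwd
Round 2: pos4(id65) recv 90: fwd; pos6(id63) recv 65: fwd; pos0(id25) recv 63: fwd; pos1(id83) recv 39: drop
Round 3: pos5(id24) recv 90: fwd; pos7(id39) recv 65: fwd; pos1(id83) recv 63: drop
After round 3: 2 messages still in flight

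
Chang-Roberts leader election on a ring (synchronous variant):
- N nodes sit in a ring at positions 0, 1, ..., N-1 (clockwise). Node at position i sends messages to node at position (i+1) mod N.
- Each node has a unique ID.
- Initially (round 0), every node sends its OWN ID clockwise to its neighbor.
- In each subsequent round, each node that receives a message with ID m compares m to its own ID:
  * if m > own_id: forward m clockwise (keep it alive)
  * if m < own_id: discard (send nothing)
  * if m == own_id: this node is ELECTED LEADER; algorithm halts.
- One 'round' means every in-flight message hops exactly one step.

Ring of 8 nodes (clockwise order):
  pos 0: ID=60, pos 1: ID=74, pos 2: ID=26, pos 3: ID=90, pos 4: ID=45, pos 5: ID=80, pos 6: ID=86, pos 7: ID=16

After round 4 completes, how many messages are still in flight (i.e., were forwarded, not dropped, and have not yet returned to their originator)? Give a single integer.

Answer: 2

Derivation:
Round 1: pos1(id74) recv 60: drop; pos2(id26) recv 74: fwd; pos3(id90) recv 26: drop; pos4(id45) recv 90: fwd; pos5(id80) recv 45: drop; pos6(id86) recv 80: drop; pos7(id16) recv 86: fwd; pos0(id60) recv 16: drop
Round 2: pos3(id90) recv 74: drop; pos5(id80) recv 90: fwd; pos0(id60) recv 86: fwd
Round 3: pos6(id86) recv 90: fwd; pos1(id74) recv 86: fwd
Round 4: pos7(id16) recv 90: fwd; pos2(id26) recv 86: fwd
After round 4: 2 messages still in flight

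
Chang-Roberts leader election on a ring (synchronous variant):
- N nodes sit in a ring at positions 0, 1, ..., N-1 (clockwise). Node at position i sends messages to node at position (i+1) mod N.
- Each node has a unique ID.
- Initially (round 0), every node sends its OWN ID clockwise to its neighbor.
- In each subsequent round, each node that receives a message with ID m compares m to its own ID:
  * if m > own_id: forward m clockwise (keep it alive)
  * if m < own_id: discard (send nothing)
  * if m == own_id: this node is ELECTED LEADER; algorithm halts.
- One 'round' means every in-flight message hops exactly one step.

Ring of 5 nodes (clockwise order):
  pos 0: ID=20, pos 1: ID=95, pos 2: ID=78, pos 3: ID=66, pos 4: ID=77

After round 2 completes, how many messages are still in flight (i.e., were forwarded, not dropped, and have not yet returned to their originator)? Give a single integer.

Round 1: pos1(id95) recv 20: drop; pos2(id78) recv 95: fwd; pos3(id66) recv 78: fwd; pos4(id77) recv 66: drop; pos0(id20) recv 77: fwd
Round 2: pos3(id66) recv 95: fwd; pos4(id77) recv 78: fwd; pos1(id95) recv 77: drop
After round 2: 2 messages still in flight

Answer: 2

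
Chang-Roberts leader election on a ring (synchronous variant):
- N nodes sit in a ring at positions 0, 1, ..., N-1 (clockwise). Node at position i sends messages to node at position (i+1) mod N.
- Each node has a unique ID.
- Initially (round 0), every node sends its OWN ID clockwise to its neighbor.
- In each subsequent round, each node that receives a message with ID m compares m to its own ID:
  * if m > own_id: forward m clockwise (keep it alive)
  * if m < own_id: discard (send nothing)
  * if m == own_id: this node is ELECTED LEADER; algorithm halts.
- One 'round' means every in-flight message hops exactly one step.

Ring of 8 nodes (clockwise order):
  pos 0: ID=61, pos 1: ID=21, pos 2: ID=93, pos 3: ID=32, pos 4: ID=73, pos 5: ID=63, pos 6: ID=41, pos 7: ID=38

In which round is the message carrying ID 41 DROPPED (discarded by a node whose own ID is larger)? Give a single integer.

Answer: 2

Derivation:
Round 1: pos1(id21) recv 61: fwd; pos2(id93) recv 21: drop; pos3(id32) recv 93: fwd; pos4(id73) recv 32: drop; pos5(id63) recv 73: fwd; pos6(id41) recv 63: fwd; pos7(id38) recv 41: fwd; pos0(id61) recv 38: drop
Round 2: pos2(id93) recv 61: drop; pos4(id73) recv 93: fwd; pos6(id41) recv 73: fwd; pos7(id38) recv 63: fwd; pos0(id61) recv 41: drop
Round 3: pos5(id63) recv 93: fwd; pos7(id38) recv 73: fwd; pos0(id61) recv 63: fwd
Round 4: pos6(id41) recv 93: fwd; pos0(id61) recv 73: fwd; pos1(id21) recv 63: fwd
Round 5: pos7(id38) recv 93: fwd; pos1(id21) recv 73: fwd; pos2(id93) recv 63: drop
Round 6: pos0(id61) recv 93: fwd; pos2(id93) recv 73: drop
Round 7: pos1(id21) recv 93: fwd
Round 8: pos2(id93) recv 93: ELECTED
Message ID 41 originates at pos 6; dropped at pos 0 in round 2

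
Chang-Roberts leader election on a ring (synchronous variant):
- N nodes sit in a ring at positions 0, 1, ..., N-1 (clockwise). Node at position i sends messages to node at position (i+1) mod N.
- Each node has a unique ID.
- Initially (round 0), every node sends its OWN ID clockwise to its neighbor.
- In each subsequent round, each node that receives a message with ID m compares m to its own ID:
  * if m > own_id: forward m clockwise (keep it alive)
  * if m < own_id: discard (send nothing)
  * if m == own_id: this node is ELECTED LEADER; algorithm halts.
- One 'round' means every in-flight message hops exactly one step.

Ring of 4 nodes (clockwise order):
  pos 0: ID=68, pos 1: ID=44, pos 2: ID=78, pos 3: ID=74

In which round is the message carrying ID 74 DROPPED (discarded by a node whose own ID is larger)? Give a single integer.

Answer: 3

Derivation:
Round 1: pos1(id44) recv 68: fwd; pos2(id78) recv 44: drop; pos3(id74) recv 78: fwd; pos0(id68) recv 74: fwd
Round 2: pos2(id78) recv 68: drop; pos0(id68) recv 78: fwd; pos1(id44) recv 74: fwd
Round 3: pos1(id44) recv 78: fwd; pos2(id78) recv 74: drop
Round 4: pos2(id78) recv 78: ELECTED
Message ID 74 originates at pos 3; dropped at pos 2 in round 3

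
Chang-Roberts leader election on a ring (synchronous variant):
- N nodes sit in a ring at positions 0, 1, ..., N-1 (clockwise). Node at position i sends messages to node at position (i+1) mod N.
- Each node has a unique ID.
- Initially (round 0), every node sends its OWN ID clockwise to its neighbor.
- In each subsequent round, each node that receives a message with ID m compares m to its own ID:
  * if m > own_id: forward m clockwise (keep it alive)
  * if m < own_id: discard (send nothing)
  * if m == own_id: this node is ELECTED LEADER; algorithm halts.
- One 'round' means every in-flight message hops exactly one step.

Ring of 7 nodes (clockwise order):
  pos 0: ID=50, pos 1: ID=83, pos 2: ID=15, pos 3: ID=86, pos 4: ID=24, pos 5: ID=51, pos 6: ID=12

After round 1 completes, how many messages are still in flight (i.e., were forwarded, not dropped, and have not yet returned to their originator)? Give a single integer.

Round 1: pos1(id83) recv 50: drop; pos2(id15) recv 83: fwd; pos3(id86) recv 15: drop; pos4(id24) recv 86: fwd; pos5(id51) recv 24: drop; pos6(id12) recv 51: fwd; pos0(id50) recv 12: drop
After round 1: 3 messages still in flight

Answer: 3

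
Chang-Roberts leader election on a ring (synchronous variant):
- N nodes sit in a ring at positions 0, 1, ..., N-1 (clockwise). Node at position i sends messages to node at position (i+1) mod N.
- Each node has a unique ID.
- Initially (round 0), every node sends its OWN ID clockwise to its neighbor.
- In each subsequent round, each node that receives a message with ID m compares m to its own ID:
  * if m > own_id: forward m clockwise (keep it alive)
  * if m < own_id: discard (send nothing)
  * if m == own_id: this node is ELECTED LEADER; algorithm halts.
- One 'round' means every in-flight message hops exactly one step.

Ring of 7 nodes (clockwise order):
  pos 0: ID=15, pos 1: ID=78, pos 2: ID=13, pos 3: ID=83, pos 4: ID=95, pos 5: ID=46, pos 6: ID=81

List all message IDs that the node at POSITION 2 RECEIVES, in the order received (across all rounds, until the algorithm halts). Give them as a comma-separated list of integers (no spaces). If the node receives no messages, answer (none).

Round 1: pos1(id78) recv 15: drop; pos2(id13) recv 78: fwd; pos3(id83) recv 13: drop; pos4(id95) recv 83: drop; pos5(id46) recv 95: fwd; pos6(id81) recv 46: drop; pos0(id15) recv 81: fwd
Round 2: pos3(id83) recv 78: drop; pos6(id81) recv 95: fwd; pos1(id78) recv 81: fwd
Round 3: pos0(id15) recv 95: fwd; pos2(id13) recv 81: fwd
Round 4: pos1(id78) recv 95: fwd; pos3(id83) recv 81: drop
Round 5: pos2(id13) recv 95: fwd
Round 6: pos3(id83) recv 95: fwd
Round 7: pos4(id95) recv 95: ELECTED

Answer: 78,81,95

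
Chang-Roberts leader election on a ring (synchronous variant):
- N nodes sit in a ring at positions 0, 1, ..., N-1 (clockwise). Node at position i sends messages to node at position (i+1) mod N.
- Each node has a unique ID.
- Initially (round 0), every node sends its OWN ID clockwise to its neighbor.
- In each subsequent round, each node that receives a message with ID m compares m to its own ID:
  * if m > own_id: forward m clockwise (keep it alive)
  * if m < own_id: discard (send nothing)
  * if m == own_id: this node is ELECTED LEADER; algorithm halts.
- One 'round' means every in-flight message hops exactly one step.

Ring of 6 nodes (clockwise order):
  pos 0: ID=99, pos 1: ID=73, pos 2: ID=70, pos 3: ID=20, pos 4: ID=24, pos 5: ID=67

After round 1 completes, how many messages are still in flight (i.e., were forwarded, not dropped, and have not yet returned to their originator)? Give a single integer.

Answer: 3

Derivation:
Round 1: pos1(id73) recv 99: fwd; pos2(id70) recv 73: fwd; pos3(id20) recv 70: fwd; pos4(id24) recv 20: drop; pos5(id67) recv 24: drop; pos0(id99) recv 67: drop
After round 1: 3 messages still in flight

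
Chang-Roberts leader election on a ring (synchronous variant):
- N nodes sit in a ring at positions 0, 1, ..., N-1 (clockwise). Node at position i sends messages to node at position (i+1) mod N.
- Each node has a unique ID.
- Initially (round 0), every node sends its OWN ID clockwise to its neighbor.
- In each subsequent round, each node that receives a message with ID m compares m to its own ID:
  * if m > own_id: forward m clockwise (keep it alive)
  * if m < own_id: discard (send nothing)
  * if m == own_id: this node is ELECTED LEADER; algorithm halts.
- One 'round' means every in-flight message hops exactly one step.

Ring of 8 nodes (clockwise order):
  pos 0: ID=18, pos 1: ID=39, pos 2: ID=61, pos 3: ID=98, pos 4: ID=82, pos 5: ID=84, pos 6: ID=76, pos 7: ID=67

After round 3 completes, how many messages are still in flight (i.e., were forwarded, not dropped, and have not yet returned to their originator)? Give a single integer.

Answer: 4

Derivation:
Round 1: pos1(id39) recv 18: drop; pos2(id61) recv 39: drop; pos3(id98) recv 61: drop; pos4(id82) recv 98: fwd; pos5(id84) recv 82: drop; pos6(id76) recv 84: fwd; pos7(id67) recv 76: fwd; pos0(id18) recv 67: fwd
Round 2: pos5(id84) recv 98: fwd; pos7(id67) recv 84: fwd; pos0(id18) recv 76: fwd; pos1(id39) recv 67: fwd
Round 3: pos6(id76) recv 98: fwd; pos0(id18) recv 84: fwd; pos1(id39) recv 76: fwd; pos2(id61) recv 67: fwd
After round 3: 4 messages still in flight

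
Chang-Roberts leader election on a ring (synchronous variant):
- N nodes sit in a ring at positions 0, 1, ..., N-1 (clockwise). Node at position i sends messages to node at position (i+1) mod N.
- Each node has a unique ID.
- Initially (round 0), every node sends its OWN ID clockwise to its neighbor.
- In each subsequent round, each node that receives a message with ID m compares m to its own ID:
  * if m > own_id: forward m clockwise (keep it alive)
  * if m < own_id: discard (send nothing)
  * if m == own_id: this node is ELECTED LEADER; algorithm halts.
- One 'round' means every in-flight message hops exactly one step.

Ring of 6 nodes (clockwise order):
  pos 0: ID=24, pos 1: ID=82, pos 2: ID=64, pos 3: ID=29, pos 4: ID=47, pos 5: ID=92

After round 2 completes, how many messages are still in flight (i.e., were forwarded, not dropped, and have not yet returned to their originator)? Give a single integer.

Round 1: pos1(id82) recv 24: drop; pos2(id64) recv 82: fwd; pos3(id29) recv 64: fwd; pos4(id47) recv 29: drop; pos5(id92) recv 47: drop; pos0(id24) recv 92: fwd
Round 2: pos3(id29) recv 82: fwd; pos4(id47) recv 64: fwd; pos1(id82) recv 92: fwd
After round 2: 3 messages still in flight

Answer: 3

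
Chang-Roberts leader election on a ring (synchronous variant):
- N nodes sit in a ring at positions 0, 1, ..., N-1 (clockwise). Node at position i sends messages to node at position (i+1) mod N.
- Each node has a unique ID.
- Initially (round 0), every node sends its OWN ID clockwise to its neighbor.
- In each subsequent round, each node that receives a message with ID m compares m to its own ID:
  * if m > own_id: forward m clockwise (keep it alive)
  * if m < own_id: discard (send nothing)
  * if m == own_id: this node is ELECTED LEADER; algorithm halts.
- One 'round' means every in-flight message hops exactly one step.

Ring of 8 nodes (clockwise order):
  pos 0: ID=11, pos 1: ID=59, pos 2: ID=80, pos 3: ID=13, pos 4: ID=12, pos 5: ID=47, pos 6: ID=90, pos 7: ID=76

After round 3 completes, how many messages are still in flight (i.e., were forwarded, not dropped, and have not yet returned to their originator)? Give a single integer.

Round 1: pos1(id59) recv 11: drop; pos2(id80) recv 59: drop; pos3(id13) recv 80: fwd; pos4(id12) recv 13: fwd; pos5(id47) recv 12: drop; pos6(id90) recv 47: drop; pos7(id76) recv 90: fwd; pos0(id11) recv 76: fwd
Round 2: pos4(id12) recv 80: fwd; pos5(id47) recv 13: drop; pos0(id11) recv 90: fwd; pos1(id59) recv 76: fwd
Round 3: pos5(id47) recv 80: fwd; pos1(id59) recv 90: fwd; pos2(id80) recv 76: drop
After round 3: 2 messages still in flight

Answer: 2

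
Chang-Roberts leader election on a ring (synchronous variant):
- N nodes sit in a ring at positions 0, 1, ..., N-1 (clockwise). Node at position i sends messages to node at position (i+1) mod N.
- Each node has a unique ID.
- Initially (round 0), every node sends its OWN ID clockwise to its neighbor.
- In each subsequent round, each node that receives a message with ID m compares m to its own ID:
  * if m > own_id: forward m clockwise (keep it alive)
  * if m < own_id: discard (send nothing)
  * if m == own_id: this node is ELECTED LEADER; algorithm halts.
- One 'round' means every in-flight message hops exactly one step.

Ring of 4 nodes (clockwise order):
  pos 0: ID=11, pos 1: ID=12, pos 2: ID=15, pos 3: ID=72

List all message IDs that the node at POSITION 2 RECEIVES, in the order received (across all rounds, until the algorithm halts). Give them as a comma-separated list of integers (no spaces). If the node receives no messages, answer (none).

Answer: 12,72

Derivation:
Round 1: pos1(id12) recv 11: drop; pos2(id15) recv 12: drop; pos3(id72) recv 15: drop; pos0(id11) recv 72: fwd
Round 2: pos1(id12) recv 72: fwd
Round 3: pos2(id15) recv 72: fwd
Round 4: pos3(id72) recv 72: ELECTED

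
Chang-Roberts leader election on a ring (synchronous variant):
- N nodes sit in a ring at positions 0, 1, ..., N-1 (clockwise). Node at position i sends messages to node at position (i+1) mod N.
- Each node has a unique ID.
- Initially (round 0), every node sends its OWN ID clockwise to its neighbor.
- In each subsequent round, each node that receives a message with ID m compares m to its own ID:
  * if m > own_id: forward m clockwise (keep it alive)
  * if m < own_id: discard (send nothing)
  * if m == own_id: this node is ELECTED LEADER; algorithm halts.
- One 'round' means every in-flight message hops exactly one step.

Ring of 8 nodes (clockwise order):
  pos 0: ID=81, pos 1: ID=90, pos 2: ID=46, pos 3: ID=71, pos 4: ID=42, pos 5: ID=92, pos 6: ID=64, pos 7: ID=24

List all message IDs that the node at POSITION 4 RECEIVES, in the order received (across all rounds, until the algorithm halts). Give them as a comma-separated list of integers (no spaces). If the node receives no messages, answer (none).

Answer: 71,90,92

Derivation:
Round 1: pos1(id90) recv 81: drop; pos2(id46) recv 90: fwd; pos3(id71) recv 46: drop; pos4(id42) recv 71: fwd; pos5(id92) recv 42: drop; pos6(id64) recv 92: fwd; pos7(id24) recv 64: fwd; pos0(id81) recv 24: drop
Round 2: pos3(id71) recv 90: fwd; pos5(id92) recv 71: drop; pos7(id24) recv 92: fwd; pos0(id81) recv 64: drop
Round 3: pos4(id42) recv 90: fwd; pos0(id81) recv 92: fwd
Round 4: pos5(id92) recv 90: drop; pos1(id90) recv 92: fwd
Round 5: pos2(id46) recv 92: fwd
Round 6: pos3(id71) recv 92: fwd
Round 7: pos4(id42) recv 92: fwd
Round 8: pos5(id92) recv 92: ELECTED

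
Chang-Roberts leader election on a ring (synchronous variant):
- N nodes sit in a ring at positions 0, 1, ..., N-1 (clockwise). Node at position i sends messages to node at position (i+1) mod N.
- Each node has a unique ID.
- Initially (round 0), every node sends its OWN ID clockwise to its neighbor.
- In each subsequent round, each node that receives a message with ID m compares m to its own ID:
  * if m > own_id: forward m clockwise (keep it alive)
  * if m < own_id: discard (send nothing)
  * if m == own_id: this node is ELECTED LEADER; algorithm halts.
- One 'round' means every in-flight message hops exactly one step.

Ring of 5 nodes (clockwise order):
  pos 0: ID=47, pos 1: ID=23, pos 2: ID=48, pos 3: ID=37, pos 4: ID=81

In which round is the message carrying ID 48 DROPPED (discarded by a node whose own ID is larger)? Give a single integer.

Round 1: pos1(id23) recv 47: fwd; pos2(id48) recv 23: drop; pos3(id37) recv 48: fwd; pos4(id81) recv 37: drop; pos0(id47) recv 81: fwd
Round 2: pos2(id48) recv 47: drop; pos4(id81) recv 48: drop; pos1(id23) recv 81: fwd
Round 3: pos2(id48) recv 81: fwd
Round 4: pos3(id37) recv 81: fwd
Round 5: pos4(id81) recv 81: ELECTED
Message ID 48 originates at pos 2; dropped at pos 4 in round 2

Answer: 2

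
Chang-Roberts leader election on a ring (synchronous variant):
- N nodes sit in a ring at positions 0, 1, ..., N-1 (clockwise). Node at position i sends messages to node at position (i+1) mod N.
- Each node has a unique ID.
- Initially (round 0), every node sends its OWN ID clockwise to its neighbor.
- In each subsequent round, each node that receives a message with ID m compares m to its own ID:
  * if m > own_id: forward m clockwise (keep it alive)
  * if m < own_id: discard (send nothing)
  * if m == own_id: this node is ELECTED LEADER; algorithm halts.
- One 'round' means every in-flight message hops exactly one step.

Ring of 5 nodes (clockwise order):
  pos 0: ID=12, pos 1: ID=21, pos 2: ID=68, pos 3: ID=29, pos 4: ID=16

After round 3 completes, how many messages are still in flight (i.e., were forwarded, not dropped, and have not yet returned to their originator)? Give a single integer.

Answer: 2

Derivation:
Round 1: pos1(id21) recv 12: drop; pos2(id68) recv 21: drop; pos3(id29) recv 68: fwd; pos4(id16) recv 29: fwd; pos0(id12) recv 16: fwd
Round 2: pos4(id16) recv 68: fwd; pos0(id12) recv 29: fwd; pos1(id21) recv 16: drop
Round 3: pos0(id12) recv 68: fwd; pos1(id21) recv 29: fwd
After round 3: 2 messages still in flight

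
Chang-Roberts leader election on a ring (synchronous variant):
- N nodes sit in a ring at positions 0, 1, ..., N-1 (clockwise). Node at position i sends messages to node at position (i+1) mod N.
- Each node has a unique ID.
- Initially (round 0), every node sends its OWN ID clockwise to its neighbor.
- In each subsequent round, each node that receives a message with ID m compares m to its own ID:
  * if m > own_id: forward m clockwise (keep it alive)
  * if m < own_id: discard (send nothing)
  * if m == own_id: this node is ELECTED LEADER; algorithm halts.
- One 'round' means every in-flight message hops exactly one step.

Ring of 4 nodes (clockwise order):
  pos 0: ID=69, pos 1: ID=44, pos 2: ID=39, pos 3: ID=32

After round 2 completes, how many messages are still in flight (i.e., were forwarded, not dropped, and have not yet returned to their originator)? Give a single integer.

Round 1: pos1(id44) recv 69: fwd; pos2(id39) recv 44: fwd; pos3(id32) recv 39: fwd; pos0(id69) recv 32: drop
Round 2: pos2(id39) recv 69: fwd; pos3(id32) recv 44: fwd; pos0(id69) recv 39: drop
After round 2: 2 messages still in flight

Answer: 2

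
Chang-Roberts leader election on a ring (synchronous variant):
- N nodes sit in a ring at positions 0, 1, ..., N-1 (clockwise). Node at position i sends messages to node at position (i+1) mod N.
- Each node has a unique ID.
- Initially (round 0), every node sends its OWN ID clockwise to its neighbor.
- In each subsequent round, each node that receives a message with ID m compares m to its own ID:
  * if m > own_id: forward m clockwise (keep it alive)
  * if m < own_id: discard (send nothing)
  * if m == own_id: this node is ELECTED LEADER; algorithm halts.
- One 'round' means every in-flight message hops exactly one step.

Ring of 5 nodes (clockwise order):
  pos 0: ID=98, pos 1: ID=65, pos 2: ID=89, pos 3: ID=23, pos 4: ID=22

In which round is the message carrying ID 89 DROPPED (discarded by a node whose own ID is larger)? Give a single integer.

Round 1: pos1(id65) recv 98: fwd; pos2(id89) recv 65: drop; pos3(id23) recv 89: fwd; pos4(id22) recv 23: fwd; pos0(id98) recv 22: drop
Round 2: pos2(id89) recv 98: fwd; pos4(id22) recv 89: fwd; pos0(id98) recv 23: drop
Round 3: pos3(id23) recv 98: fwd; pos0(id98) recv 89: drop
Round 4: pos4(id22) recv 98: fwd
Round 5: pos0(id98) recv 98: ELECTED
Message ID 89 originates at pos 2; dropped at pos 0 in round 3

Answer: 3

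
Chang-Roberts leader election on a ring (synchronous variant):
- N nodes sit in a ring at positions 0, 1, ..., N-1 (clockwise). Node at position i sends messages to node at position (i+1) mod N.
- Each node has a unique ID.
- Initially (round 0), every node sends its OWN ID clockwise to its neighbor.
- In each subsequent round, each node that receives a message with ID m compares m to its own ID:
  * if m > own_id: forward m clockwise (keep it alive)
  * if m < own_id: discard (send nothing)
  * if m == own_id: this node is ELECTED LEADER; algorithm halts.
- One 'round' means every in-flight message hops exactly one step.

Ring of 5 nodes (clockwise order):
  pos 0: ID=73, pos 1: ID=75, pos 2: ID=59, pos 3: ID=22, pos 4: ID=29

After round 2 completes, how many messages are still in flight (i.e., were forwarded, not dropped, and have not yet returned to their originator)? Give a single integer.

Answer: 2

Derivation:
Round 1: pos1(id75) recv 73: drop; pos2(id59) recv 75: fwd; pos3(id22) recv 59: fwd; pos4(id29) recv 22: drop; pos0(id73) recv 29: drop
Round 2: pos3(id22) recv 75: fwd; pos4(id29) recv 59: fwd
After round 2: 2 messages still in flight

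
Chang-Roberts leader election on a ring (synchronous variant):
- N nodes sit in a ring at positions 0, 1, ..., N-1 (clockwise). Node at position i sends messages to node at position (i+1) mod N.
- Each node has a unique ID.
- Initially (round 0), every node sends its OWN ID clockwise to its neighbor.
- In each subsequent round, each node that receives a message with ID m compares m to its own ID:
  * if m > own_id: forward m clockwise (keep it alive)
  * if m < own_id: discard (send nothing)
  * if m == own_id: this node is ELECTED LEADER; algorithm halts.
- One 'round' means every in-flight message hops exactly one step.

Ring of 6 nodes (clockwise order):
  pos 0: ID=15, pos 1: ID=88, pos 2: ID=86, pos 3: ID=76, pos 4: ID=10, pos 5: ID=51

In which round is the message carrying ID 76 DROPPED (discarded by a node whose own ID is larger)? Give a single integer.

Round 1: pos1(id88) recv 15: drop; pos2(id86) recv 88: fwd; pos3(id76) recv 86: fwd; pos4(id10) recv 76: fwd; pos5(id51) recv 10: drop; pos0(id15) recv 51: fwd
Round 2: pos3(id76) recv 88: fwd; pos4(id10) recv 86: fwd; pos5(id51) recv 76: fwd; pos1(id88) recv 51: drop
Round 3: pos4(id10) recv 88: fwd; pos5(id51) recv 86: fwd; pos0(id15) recv 76: fwd
Round 4: pos5(id51) recv 88: fwd; pos0(id15) recv 86: fwd; pos1(id88) recv 76: drop
Round 5: pos0(id15) recv 88: fwd; pos1(id88) recv 86: drop
Round 6: pos1(id88) recv 88: ELECTED
Message ID 76 originates at pos 3; dropped at pos 1 in round 4

Answer: 4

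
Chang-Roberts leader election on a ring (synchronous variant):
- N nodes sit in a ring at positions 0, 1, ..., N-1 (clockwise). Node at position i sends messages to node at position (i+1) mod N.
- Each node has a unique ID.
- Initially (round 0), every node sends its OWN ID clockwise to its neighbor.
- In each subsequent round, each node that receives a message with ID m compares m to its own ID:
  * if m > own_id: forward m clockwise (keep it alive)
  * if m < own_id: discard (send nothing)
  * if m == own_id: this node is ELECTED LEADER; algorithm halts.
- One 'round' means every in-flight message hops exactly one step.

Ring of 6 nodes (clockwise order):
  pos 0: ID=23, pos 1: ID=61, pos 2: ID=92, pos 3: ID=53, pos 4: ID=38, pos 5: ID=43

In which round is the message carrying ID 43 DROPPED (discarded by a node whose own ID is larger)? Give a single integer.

Round 1: pos1(id61) recv 23: drop; pos2(id92) recv 61: drop; pos3(id53) recv 92: fwd; pos4(id38) recv 53: fwd; pos5(id43) recv 38: drop; pos0(id23) recv 43: fwd
Round 2: pos4(id38) recv 92: fwd; pos5(id43) recv 53: fwd; pos1(id61) recv 43: drop
Round 3: pos5(id43) recv 92: fwd; pos0(id23) recv 53: fwd
Round 4: pos0(id23) recv 92: fwd; pos1(id61) recv 53: drop
Round 5: pos1(id61) recv 92: fwd
Round 6: pos2(id92) recv 92: ELECTED
Message ID 43 originates at pos 5; dropped at pos 1 in round 2

Answer: 2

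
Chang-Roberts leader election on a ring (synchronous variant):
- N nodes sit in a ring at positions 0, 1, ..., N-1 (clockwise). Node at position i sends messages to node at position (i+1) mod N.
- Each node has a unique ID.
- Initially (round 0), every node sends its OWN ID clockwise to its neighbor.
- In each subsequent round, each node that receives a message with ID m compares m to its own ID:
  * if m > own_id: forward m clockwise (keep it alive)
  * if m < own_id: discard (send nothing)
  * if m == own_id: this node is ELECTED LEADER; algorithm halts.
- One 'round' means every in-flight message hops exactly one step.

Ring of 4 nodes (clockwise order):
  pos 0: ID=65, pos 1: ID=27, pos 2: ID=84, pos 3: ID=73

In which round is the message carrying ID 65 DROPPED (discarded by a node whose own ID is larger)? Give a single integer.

Round 1: pos1(id27) recv 65: fwd; pos2(id84) recv 27: drop; pos3(id73) recv 84: fwd; pos0(id65) recv 73: fwd
Round 2: pos2(id84) recv 65: drop; pos0(id65) recv 84: fwd; pos1(id27) recv 73: fwd
Round 3: pos1(id27) recv 84: fwd; pos2(id84) recv 73: drop
Round 4: pos2(id84) recv 84: ELECTED
Message ID 65 originates at pos 0; dropped at pos 2 in round 2

Answer: 2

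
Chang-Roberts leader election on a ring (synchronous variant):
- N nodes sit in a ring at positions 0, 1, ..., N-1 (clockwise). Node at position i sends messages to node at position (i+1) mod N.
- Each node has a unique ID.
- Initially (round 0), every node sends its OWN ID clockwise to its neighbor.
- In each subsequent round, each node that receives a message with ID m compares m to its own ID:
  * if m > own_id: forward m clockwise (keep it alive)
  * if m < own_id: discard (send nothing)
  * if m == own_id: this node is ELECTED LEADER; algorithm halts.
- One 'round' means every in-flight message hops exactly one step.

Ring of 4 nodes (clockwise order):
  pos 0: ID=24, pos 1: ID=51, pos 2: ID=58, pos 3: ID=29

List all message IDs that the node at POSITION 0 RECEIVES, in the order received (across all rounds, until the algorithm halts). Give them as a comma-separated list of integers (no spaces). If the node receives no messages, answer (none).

Round 1: pos1(id51) recv 24: drop; pos2(id58) recv 51: drop; pos3(id29) recv 58: fwd; pos0(id24) recv 29: fwd
Round 2: pos0(id24) recv 58: fwd; pos1(id51) recv 29: drop
Round 3: pos1(id51) recv 58: fwd
Round 4: pos2(id58) recv 58: ELECTED

Answer: 29,58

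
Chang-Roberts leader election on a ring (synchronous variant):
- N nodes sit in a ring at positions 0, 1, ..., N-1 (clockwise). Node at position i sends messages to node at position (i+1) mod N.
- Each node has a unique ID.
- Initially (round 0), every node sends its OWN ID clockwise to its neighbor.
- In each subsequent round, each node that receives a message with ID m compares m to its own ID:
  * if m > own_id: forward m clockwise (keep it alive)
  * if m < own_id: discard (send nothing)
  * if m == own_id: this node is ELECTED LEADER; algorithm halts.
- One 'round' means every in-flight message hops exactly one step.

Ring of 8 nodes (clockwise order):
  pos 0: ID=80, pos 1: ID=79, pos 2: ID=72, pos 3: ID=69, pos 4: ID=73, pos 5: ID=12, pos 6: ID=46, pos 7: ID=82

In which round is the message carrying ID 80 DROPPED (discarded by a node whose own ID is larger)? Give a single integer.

Round 1: pos1(id79) recv 80: fwd; pos2(id72) recv 79: fwd; pos3(id69) recv 72: fwd; pos4(id73) recv 69: drop; pos5(id12) recv 73: fwd; pos6(id46) recv 12: drop; pos7(id82) recv 46: drop; pos0(id80) recv 82: fwd
Round 2: pos2(id72) recv 80: fwd; pos3(id69) recv 79: fwd; pos4(id73) recv 72: drop; pos6(id46) recv 73: fwd; pos1(id79) recv 82: fwd
Round 3: pos3(id69) recv 80: fwd; pos4(id73) recv 79: fwd; pos7(id82) recv 73: drop; pos2(id72) recv 82: fwd
Round 4: pos4(id73) recv 80: fwd; pos5(id12) recv 79: fwd; pos3(id69) recv 82: fwd
Round 5: pos5(id12) recv 80: fwd; pos6(id46) recv 79: fwd; pos4(id73) recv 82: fwd
Round 6: pos6(id46) recv 80: fwd; pos7(id82) recv 79: drop; pos5(id12) recv 82: fwd
Round 7: pos7(id82) recv 80: drop; pos6(id46) recv 82: fwd
Round 8: pos7(id82) recv 82: ELECTED
Message ID 80 originates at pos 0; dropped at pos 7 in round 7

Answer: 7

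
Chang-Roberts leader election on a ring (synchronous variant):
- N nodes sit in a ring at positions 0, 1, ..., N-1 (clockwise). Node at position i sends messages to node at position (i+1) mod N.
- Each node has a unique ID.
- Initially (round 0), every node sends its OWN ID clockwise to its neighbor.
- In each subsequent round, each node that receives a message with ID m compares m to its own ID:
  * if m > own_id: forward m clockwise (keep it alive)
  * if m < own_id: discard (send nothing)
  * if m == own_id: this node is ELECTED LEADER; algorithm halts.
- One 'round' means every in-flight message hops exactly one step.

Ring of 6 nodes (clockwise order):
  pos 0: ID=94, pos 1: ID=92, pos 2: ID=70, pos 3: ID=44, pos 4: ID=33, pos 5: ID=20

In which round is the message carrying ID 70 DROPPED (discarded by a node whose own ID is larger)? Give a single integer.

Answer: 4

Derivation:
Round 1: pos1(id92) recv 94: fwd; pos2(id70) recv 92: fwd; pos3(id44) recv 70: fwd; pos4(id33) recv 44: fwd; pos5(id20) recv 33: fwd; pos0(id94) recv 20: drop
Round 2: pos2(id70) recv 94: fwd; pos3(id44) recv 92: fwd; pos4(id33) recv 70: fwd; pos5(id20) recv 44: fwd; pos0(id94) recv 33: drop
Round 3: pos3(id44) recv 94: fwd; pos4(id33) recv 92: fwd; pos5(id20) recv 70: fwd; pos0(id94) recv 44: drop
Round 4: pos4(id33) recv 94: fwd; pos5(id20) recv 92: fwd; pos0(id94) recv 70: drop
Round 5: pos5(id20) recv 94: fwd; pos0(id94) recv 92: drop
Round 6: pos0(id94) recv 94: ELECTED
Message ID 70 originates at pos 2; dropped at pos 0 in round 4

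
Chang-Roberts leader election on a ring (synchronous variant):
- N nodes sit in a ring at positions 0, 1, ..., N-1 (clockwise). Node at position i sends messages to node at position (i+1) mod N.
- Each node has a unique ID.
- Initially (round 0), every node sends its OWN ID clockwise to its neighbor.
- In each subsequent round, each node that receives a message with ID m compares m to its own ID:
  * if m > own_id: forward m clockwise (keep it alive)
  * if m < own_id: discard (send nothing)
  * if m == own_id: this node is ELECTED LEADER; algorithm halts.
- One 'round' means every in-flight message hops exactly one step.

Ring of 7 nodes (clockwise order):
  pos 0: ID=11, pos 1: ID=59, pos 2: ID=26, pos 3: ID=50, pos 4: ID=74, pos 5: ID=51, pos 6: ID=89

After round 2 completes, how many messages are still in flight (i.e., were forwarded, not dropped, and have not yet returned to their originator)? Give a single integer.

Round 1: pos1(id59) recv 11: drop; pos2(id26) recv 59: fwd; pos3(id50) recv 26: drop; pos4(id74) recv 50: drop; pos5(id51) recv 74: fwd; pos6(id89) recv 51: drop; pos0(id11) recv 89: fwd
Round 2: pos3(id50) recv 59: fwd; pos6(id89) recv 74: drop; pos1(id59) recv 89: fwd
After round 2: 2 messages still in flight

Answer: 2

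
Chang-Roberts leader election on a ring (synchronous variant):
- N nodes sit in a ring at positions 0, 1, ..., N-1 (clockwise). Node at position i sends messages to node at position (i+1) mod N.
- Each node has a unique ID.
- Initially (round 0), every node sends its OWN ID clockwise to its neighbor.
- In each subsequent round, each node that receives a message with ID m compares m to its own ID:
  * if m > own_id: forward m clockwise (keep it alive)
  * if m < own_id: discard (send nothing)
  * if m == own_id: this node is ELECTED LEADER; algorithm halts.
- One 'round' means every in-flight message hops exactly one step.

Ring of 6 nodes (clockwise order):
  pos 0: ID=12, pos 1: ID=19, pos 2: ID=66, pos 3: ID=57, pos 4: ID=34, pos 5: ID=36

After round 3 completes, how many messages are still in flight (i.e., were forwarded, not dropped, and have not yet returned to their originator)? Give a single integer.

Round 1: pos1(id19) recv 12: drop; pos2(id66) recv 19: drop; pos3(id57) recv 66: fwd; pos4(id34) recv 57: fwd; pos5(id36) recv 34: drop; pos0(id12) recv 36: fwd
Round 2: pos4(id34) recv 66: fwd; pos5(id36) recv 57: fwd; pos1(id19) recv 36: fwd
Round 3: pos5(id36) recv 66: fwd; pos0(id12) recv 57: fwd; pos2(id66) recv 36: drop
After round 3: 2 messages still in flight

Answer: 2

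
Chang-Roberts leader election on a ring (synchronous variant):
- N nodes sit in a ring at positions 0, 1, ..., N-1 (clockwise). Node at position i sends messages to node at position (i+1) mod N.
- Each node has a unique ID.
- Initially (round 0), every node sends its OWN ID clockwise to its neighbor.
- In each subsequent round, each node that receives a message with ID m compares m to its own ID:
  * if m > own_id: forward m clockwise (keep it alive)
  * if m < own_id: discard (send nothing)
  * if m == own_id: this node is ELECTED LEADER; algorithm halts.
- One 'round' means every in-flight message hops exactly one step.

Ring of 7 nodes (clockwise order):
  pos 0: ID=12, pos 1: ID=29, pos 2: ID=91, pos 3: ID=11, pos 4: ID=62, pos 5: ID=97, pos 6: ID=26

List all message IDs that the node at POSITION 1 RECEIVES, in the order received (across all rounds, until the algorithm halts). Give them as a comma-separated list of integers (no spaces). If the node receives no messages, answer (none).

Round 1: pos1(id29) recv 12: drop; pos2(id91) recv 29: drop; pos3(id11) recv 91: fwd; pos4(id62) recv 11: drop; pos5(id97) recv 62: drop; pos6(id26) recv 97: fwd; pos0(id12) recv 26: fwd
Round 2: pos4(id62) recv 91: fwd; pos0(id12) recv 97: fwd; pos1(id29) recv 26: drop
Round 3: pos5(id97) recv 91: drop; pos1(id29) recv 97: fwd
Round 4: pos2(id91) recv 97: fwd
Round 5: pos3(id11) recv 97: fwd
Round 6: pos4(id62) recv 97: fwd
Round 7: pos5(id97) recv 97: ELECTED

Answer: 12,26,97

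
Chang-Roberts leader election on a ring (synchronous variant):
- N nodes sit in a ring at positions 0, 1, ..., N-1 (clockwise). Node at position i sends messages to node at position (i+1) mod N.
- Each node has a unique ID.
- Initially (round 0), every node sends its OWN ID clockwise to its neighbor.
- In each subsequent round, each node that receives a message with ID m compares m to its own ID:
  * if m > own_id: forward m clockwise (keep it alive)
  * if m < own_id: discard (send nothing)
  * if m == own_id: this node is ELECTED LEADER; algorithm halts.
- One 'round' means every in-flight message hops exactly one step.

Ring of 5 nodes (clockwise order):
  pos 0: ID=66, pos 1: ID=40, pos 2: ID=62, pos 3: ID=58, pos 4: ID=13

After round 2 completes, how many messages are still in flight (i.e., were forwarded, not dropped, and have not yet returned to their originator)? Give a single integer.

Answer: 2

Derivation:
Round 1: pos1(id40) recv 66: fwd; pos2(id62) recv 40: drop; pos3(id58) recv 62: fwd; pos4(id13) recv 58: fwd; pos0(id66) recv 13: drop
Round 2: pos2(id62) recv 66: fwd; pos4(id13) recv 62: fwd; pos0(id66) recv 58: drop
After round 2: 2 messages still in flight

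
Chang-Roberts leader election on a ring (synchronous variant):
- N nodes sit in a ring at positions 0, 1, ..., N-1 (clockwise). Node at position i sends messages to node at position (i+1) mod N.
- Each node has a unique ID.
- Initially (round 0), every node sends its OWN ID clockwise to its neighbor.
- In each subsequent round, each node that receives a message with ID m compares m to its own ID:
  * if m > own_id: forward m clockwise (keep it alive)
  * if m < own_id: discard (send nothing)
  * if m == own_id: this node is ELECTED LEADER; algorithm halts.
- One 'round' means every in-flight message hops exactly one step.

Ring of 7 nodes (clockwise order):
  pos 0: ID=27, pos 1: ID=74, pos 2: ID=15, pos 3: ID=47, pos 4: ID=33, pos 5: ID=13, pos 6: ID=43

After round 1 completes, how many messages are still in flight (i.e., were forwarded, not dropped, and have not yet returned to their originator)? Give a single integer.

Answer: 4

Derivation:
Round 1: pos1(id74) recv 27: drop; pos2(id15) recv 74: fwd; pos3(id47) recv 15: drop; pos4(id33) recv 47: fwd; pos5(id13) recv 33: fwd; pos6(id43) recv 13: drop; pos0(id27) recv 43: fwd
After round 1: 4 messages still in flight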